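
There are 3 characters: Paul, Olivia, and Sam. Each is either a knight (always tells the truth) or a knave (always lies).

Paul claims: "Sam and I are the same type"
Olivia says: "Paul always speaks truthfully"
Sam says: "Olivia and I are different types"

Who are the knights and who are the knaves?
Paul is a knave.
Olivia is a knave.
Sam is a knight.

Verification:
- Paul (knave) says "Sam and I are the same type" - this is FALSE (a lie) because Paul is a knave and Sam is a knight.
- Olivia (knave) says "Paul always speaks truthfully" - this is FALSE (a lie) because Paul is a knave.
- Sam (knight) says "Olivia and I are different types" - this is TRUE because Sam is a knight and Olivia is a knave.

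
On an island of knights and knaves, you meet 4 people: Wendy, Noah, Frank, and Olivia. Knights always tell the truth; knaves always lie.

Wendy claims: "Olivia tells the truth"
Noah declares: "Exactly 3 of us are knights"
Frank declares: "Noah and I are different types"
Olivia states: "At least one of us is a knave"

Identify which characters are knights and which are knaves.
Wendy is a knight.
Noah is a knave.
Frank is a knave.
Olivia is a knight.

Verification:
- Wendy (knight) says "Olivia tells the truth" - this is TRUE because Olivia is a knight.
- Noah (knave) says "Exactly 3 of us are knights" - this is FALSE (a lie) because there are 2 knights.
- Frank (knave) says "Noah and I are different types" - this is FALSE (a lie) because Frank is a knave and Noah is a knave.
- Olivia (knight) says "At least one of us is a knave" - this is TRUE because Noah and Frank are knaves.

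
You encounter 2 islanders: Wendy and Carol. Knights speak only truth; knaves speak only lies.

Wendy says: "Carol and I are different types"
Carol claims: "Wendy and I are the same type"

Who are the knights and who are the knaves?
Wendy is a knight.
Carol is a knave.

Verification:
- Wendy (knight) says "Carol and I are different types" - this is TRUE because Wendy is a knight and Carol is a knave.
- Carol (knave) says "Wendy and I are the same type" - this is FALSE (a lie) because Carol is a knave and Wendy is a knight.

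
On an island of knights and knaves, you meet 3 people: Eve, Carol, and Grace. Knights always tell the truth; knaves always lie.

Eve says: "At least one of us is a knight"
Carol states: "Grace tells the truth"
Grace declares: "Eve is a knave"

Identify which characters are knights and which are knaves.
Eve is a knight.
Carol is a knave.
Grace is a knave.

Verification:
- Eve (knight) says "At least one of us is a knight" - this is TRUE because Eve is a knight.
- Carol (knave) says "Grace tells the truth" - this is FALSE (a lie) because Grace is a knave.
- Grace (knave) says "Eve is a knave" - this is FALSE (a lie) because Eve is a knight.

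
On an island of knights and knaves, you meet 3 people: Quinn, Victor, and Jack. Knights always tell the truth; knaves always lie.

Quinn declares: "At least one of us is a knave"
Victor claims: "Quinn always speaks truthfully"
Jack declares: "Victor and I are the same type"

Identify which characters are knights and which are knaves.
Quinn is a knight.
Victor is a knight.
Jack is a knave.

Verification:
- Quinn (knight) says "At least one of us is a knave" - this is TRUE because Jack is a knave.
- Victor (knight) says "Quinn always speaks truthfully" - this is TRUE because Quinn is a knight.
- Jack (knave) says "Victor and I are the same type" - this is FALSE (a lie) because Jack is a knave and Victor is a knight.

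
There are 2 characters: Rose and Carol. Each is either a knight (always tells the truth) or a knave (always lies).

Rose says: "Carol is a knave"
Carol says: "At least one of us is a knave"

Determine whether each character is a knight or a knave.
Rose is a knave.
Carol is a knight.

Verification:
- Rose (knave) says "Carol is a knave" - this is FALSE (a lie) because Carol is a knight.
- Carol (knight) says "At least one of us is a knave" - this is TRUE because Rose is a knave.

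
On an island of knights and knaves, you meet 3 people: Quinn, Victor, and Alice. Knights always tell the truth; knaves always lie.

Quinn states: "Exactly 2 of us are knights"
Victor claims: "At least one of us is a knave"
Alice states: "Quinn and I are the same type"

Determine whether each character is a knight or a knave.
Quinn is a knight.
Victor is a knight.
Alice is a knave.

Verification:
- Quinn (knight) says "Exactly 2 of us are knights" - this is TRUE because there are 2 knights.
- Victor (knight) says "At least one of us is a knave" - this is TRUE because Alice is a knave.
- Alice (knave) says "Quinn and I are the same type" - this is FALSE (a lie) because Alice is a knave and Quinn is a knight.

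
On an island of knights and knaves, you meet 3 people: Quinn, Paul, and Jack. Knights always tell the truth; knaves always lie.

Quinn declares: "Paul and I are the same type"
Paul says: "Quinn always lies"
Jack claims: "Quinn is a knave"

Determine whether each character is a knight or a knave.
Quinn is a knave.
Paul is a knight.
Jack is a knight.

Verification:
- Quinn (knave) says "Paul and I are the same type" - this is FALSE (a lie) because Quinn is a knave and Paul is a knight.
- Paul (knight) says "Quinn always lies" - this is TRUE because Quinn is a knave.
- Jack (knight) says "Quinn is a knave" - this is TRUE because Quinn is a knave.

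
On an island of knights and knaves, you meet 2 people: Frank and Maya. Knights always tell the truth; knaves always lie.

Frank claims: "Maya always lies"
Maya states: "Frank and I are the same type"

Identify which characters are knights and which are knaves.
Frank is a knight.
Maya is a knave.

Verification:
- Frank (knight) says "Maya always lies" - this is TRUE because Maya is a knave.
- Maya (knave) says "Frank and I are the same type" - this is FALSE (a lie) because Maya is a knave and Frank is a knight.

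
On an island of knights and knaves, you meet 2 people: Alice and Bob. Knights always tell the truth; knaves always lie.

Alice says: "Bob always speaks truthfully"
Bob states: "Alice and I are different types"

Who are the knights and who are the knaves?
Alice is a knave.
Bob is a knave.

Verification:
- Alice (knave) says "Bob always speaks truthfully" - this is FALSE (a lie) because Bob is a knave.
- Bob (knave) says "Alice and I are different types" - this is FALSE (a lie) because Bob is a knave and Alice is a knave.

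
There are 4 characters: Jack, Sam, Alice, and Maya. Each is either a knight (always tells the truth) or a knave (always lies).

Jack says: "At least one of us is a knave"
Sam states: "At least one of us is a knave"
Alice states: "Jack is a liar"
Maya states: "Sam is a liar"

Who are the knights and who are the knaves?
Jack is a knight.
Sam is a knight.
Alice is a knave.
Maya is a knave.

Verification:
- Jack (knight) says "At least one of us is a knave" - this is TRUE because Alice and Maya are knaves.
- Sam (knight) says "At least one of us is a knave" - this is TRUE because Alice and Maya are knaves.
- Alice (knave) says "Jack is a liar" - this is FALSE (a lie) because Jack is a knight.
- Maya (knave) says "Sam is a liar" - this is FALSE (a lie) because Sam is a knight.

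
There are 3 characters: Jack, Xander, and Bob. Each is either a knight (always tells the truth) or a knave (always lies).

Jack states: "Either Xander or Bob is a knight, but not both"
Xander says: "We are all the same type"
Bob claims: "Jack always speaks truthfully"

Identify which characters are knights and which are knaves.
Jack is a knight.
Xander is a knave.
Bob is a knight.

Verification:
- Jack (knight) says "Either Xander or Bob is a knight, but not both" - this is TRUE because Xander is a knave and Bob is a knight.
- Xander (knave) says "We are all the same type" - this is FALSE (a lie) because Jack and Bob are knights and Xander is a knave.
- Bob (knight) says "Jack always speaks truthfully" - this is TRUE because Jack is a knight.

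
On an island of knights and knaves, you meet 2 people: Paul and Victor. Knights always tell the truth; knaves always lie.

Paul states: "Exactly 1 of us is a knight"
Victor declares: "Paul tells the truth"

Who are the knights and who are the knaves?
Paul is a knave.
Victor is a knave.

Verification:
- Paul (knave) says "Exactly 1 of us is a knight" - this is FALSE (a lie) because there are 0 knights.
- Victor (knave) says "Paul tells the truth" - this is FALSE (a lie) because Paul is a knave.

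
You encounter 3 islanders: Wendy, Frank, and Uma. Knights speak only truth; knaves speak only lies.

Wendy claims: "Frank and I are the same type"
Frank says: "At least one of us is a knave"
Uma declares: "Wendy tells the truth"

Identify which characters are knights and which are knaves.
Wendy is a knave.
Frank is a knight.
Uma is a knave.

Verification:
- Wendy (knave) says "Frank and I are the same type" - this is FALSE (a lie) because Wendy is a knave and Frank is a knight.
- Frank (knight) says "At least one of us is a knave" - this is TRUE because Wendy and Uma are knaves.
- Uma (knave) says "Wendy tells the truth" - this is FALSE (a lie) because Wendy is a knave.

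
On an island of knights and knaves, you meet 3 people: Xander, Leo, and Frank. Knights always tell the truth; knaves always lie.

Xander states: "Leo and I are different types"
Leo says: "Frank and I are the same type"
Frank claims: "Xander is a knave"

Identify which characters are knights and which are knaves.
Xander is a knave.
Leo is a knave.
Frank is a knight.

Verification:
- Xander (knave) says "Leo and I are different types" - this is FALSE (a lie) because Xander is a knave and Leo is a knave.
- Leo (knave) says "Frank and I are the same type" - this is FALSE (a lie) because Leo is a knave and Frank is a knight.
- Frank (knight) says "Xander is a knave" - this is TRUE because Xander is a knave.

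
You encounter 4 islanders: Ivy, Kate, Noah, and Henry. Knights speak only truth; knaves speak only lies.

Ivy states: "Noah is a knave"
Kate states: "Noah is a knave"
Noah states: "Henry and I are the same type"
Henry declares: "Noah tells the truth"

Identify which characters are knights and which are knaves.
Ivy is a knave.
Kate is a knave.
Noah is a knight.
Henry is a knight.

Verification:
- Ivy (knave) says "Noah is a knave" - this is FALSE (a lie) because Noah is a knight.
- Kate (knave) says "Noah is a knave" - this is FALSE (a lie) because Noah is a knight.
- Noah (knight) says "Henry and I are the same type" - this is TRUE because Noah is a knight and Henry is a knight.
- Henry (knight) says "Noah tells the truth" - this is TRUE because Noah is a knight.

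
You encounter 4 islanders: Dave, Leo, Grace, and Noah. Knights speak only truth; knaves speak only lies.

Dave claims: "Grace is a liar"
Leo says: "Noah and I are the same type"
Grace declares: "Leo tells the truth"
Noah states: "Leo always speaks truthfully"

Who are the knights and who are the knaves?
Dave is a knave.
Leo is a knight.
Grace is a knight.
Noah is a knight.

Verification:
- Dave (knave) says "Grace is a liar" - this is FALSE (a lie) because Grace is a knight.
- Leo (knight) says "Noah and I are the same type" - this is TRUE because Leo is a knight and Noah is a knight.
- Grace (knight) says "Leo tells the truth" - this is TRUE because Leo is a knight.
- Noah (knight) says "Leo always speaks truthfully" - this is TRUE because Leo is a knight.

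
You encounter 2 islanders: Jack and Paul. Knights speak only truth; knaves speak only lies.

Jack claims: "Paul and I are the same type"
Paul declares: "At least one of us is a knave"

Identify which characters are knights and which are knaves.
Jack is a knave.
Paul is a knight.

Verification:
- Jack (knave) says "Paul and I are the same type" - this is FALSE (a lie) because Jack is a knave and Paul is a knight.
- Paul (knight) says "At least one of us is a knave" - this is TRUE because Jack is a knave.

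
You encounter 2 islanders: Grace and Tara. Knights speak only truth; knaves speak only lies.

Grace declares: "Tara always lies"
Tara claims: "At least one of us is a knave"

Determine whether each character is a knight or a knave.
Grace is a knave.
Tara is a knight.

Verification:
- Grace (knave) says "Tara always lies" - this is FALSE (a lie) because Tara is a knight.
- Tara (knight) says "At least one of us is a knave" - this is TRUE because Grace is a knave.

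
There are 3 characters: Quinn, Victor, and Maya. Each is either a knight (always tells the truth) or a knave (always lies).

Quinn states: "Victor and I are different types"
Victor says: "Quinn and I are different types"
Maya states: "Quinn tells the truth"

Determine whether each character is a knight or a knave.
Quinn is a knave.
Victor is a knave.
Maya is a knave.

Verification:
- Quinn (knave) says "Victor and I are different types" - this is FALSE (a lie) because Quinn is a knave and Victor is a knave.
- Victor (knave) says "Quinn and I are different types" - this is FALSE (a lie) because Victor is a knave and Quinn is a knave.
- Maya (knave) says "Quinn tells the truth" - this is FALSE (a lie) because Quinn is a knave.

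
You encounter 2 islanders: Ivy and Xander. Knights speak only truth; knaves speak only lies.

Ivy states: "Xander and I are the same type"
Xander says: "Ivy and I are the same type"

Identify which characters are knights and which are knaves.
Ivy is a knight.
Xander is a knight.

Verification:
- Ivy (knight) says "Xander and I are the same type" - this is TRUE because Ivy is a knight and Xander is a knight.
- Xander (knight) says "Ivy and I are the same type" - this is TRUE because Xander is a knight and Ivy is a knight.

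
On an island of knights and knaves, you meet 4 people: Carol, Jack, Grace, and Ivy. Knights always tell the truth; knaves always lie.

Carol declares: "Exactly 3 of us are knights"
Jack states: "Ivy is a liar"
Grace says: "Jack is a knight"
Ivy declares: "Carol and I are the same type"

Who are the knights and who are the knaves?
Carol is a knight.
Jack is a knight.
Grace is a knight.
Ivy is a knave.

Verification:
- Carol (knight) says "Exactly 3 of us are knights" - this is TRUE because there are 3 knights.
- Jack (knight) says "Ivy is a liar" - this is TRUE because Ivy is a knave.
- Grace (knight) says "Jack is a knight" - this is TRUE because Jack is a knight.
- Ivy (knave) says "Carol and I are the same type" - this is FALSE (a lie) because Ivy is a knave and Carol is a knight.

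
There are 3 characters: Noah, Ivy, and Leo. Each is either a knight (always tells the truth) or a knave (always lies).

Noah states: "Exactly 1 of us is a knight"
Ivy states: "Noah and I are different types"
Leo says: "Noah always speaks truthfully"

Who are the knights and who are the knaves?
Noah is a knave.
Ivy is a knave.
Leo is a knave.

Verification:
- Noah (knave) says "Exactly 1 of us is a knight" - this is FALSE (a lie) because there are 0 knights.
- Ivy (knave) says "Noah and I are different types" - this is FALSE (a lie) because Ivy is a knave and Noah is a knave.
- Leo (knave) says "Noah always speaks truthfully" - this is FALSE (a lie) because Noah is a knave.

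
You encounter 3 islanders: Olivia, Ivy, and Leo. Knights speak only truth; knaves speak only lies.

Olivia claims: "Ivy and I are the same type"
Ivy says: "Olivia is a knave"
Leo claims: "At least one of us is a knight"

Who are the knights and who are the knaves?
Olivia is a knave.
Ivy is a knight.
Leo is a knight.

Verification:
- Olivia (knave) says "Ivy and I are the same type" - this is FALSE (a lie) because Olivia is a knave and Ivy is a knight.
- Ivy (knight) says "Olivia is a knave" - this is TRUE because Olivia is a knave.
- Leo (knight) says "At least one of us is a knight" - this is TRUE because Ivy and Leo are knights.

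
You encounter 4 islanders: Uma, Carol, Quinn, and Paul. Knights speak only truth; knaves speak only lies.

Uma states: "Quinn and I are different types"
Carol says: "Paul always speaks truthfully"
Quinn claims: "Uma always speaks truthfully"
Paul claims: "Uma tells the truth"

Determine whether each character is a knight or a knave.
Uma is a knave.
Carol is a knave.
Quinn is a knave.
Paul is a knave.

Verification:
- Uma (knave) says "Quinn and I are different types" - this is FALSE (a lie) because Uma is a knave and Quinn is a knave.
- Carol (knave) says "Paul always speaks truthfully" - this is FALSE (a lie) because Paul is a knave.
- Quinn (knave) says "Uma always speaks truthfully" - this is FALSE (a lie) because Uma is a knave.
- Paul (knave) says "Uma tells the truth" - this is FALSE (a lie) because Uma is a knave.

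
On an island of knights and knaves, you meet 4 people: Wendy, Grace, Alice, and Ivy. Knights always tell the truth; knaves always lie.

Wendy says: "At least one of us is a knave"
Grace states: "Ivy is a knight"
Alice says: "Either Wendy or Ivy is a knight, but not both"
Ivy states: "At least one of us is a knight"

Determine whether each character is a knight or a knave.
Wendy is a knight.
Grace is a knight.
Alice is a knave.
Ivy is a knight.

Verification:
- Wendy (knight) says "At least one of us is a knave" - this is TRUE because Alice is a knave.
- Grace (knight) says "Ivy is a knight" - this is TRUE because Ivy is a knight.
- Alice (knave) says "Either Wendy or Ivy is a knight, but not both" - this is FALSE (a lie) because Wendy is a knight and Ivy is a knight.
- Ivy (knight) says "At least one of us is a knight" - this is TRUE because Wendy, Grace, and Ivy are knights.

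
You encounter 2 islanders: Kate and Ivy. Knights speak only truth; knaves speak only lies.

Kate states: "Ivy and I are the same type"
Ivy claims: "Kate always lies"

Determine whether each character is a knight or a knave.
Kate is a knave.
Ivy is a knight.

Verification:
- Kate (knave) says "Ivy and I are the same type" - this is FALSE (a lie) because Kate is a knave and Ivy is a knight.
- Ivy (knight) says "Kate always lies" - this is TRUE because Kate is a knave.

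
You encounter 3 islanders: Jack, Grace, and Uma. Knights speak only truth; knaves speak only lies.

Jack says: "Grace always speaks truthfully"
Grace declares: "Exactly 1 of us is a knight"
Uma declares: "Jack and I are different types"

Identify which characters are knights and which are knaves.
Jack is a knave.
Grace is a knave.
Uma is a knave.

Verification:
- Jack (knave) says "Grace always speaks truthfully" - this is FALSE (a lie) because Grace is a knave.
- Grace (knave) says "Exactly 1 of us is a knight" - this is FALSE (a lie) because there are 0 knights.
- Uma (knave) says "Jack and I are different types" - this is FALSE (a lie) because Uma is a knave and Jack is a knave.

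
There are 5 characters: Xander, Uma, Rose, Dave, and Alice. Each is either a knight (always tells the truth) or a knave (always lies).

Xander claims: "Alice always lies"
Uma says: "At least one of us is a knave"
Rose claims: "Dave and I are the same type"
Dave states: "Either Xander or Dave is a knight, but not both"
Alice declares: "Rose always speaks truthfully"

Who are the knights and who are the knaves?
Xander is a knave.
Uma is a knight.
Rose is a knight.
Dave is a knight.
Alice is a knight.

Verification:
- Xander (knave) says "Alice always lies" - this is FALSE (a lie) because Alice is a knight.
- Uma (knight) says "At least one of us is a knave" - this is TRUE because Xander is a knave.
- Rose (knight) says "Dave and I are the same type" - this is TRUE because Rose is a knight and Dave is a knight.
- Dave (knight) says "Either Xander or Dave is a knight, but not both" - this is TRUE because Xander is a knave and Dave is a knight.
- Alice (knight) says "Rose always speaks truthfully" - this is TRUE because Rose is a knight.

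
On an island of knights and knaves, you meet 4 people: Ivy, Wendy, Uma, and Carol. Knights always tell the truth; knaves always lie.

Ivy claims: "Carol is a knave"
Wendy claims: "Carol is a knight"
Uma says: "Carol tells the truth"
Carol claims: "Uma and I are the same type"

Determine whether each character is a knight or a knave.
Ivy is a knave.
Wendy is a knight.
Uma is a knight.
Carol is a knight.

Verification:
- Ivy (knave) says "Carol is a knave" - this is FALSE (a lie) because Carol is a knight.
- Wendy (knight) says "Carol is a knight" - this is TRUE because Carol is a knight.
- Uma (knight) says "Carol tells the truth" - this is TRUE because Carol is a knight.
- Carol (knight) says "Uma and I are the same type" - this is TRUE because Carol is a knight and Uma is a knight.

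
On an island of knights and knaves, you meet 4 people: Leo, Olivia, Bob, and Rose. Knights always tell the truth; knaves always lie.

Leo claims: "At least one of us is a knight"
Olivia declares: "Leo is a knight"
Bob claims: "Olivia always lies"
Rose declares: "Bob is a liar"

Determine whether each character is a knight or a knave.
Leo is a knight.
Olivia is a knight.
Bob is a knave.
Rose is a knight.

Verification:
- Leo (knight) says "At least one of us is a knight" - this is TRUE because Leo, Olivia, and Rose are knights.
- Olivia (knight) says "Leo is a knight" - this is TRUE because Leo is a knight.
- Bob (knave) says "Olivia always lies" - this is FALSE (a lie) because Olivia is a knight.
- Rose (knight) says "Bob is a liar" - this is TRUE because Bob is a knave.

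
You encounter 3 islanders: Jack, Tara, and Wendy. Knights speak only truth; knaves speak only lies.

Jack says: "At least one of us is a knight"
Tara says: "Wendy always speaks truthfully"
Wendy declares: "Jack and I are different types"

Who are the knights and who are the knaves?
Jack is a knave.
Tara is a knave.
Wendy is a knave.

Verification:
- Jack (knave) says "At least one of us is a knight" - this is FALSE (a lie) because no one is a knight.
- Tara (knave) says "Wendy always speaks truthfully" - this is FALSE (a lie) because Wendy is a knave.
- Wendy (knave) says "Jack and I are different types" - this is FALSE (a lie) because Wendy is a knave and Jack is a knave.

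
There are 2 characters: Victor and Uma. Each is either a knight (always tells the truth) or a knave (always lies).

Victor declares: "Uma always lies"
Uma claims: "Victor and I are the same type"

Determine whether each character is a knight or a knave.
Victor is a knight.
Uma is a knave.

Verification:
- Victor (knight) says "Uma always lies" - this is TRUE because Uma is a knave.
- Uma (knave) says "Victor and I are the same type" - this is FALSE (a lie) because Uma is a knave and Victor is a knight.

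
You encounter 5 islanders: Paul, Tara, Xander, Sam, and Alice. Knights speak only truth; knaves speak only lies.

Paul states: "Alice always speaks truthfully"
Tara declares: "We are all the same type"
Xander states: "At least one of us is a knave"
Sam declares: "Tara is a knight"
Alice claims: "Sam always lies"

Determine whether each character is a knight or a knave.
Paul is a knight.
Tara is a knave.
Xander is a knight.
Sam is a knave.
Alice is a knight.

Verification:
- Paul (knight) says "Alice always speaks truthfully" - this is TRUE because Alice is a knight.
- Tara (knave) says "We are all the same type" - this is FALSE (a lie) because Paul, Xander, and Alice are knights and Tara and Sam are knaves.
- Xander (knight) says "At least one of us is a knave" - this is TRUE because Tara and Sam are knaves.
- Sam (knave) says "Tara is a knight" - this is FALSE (a lie) because Tara is a knave.
- Alice (knight) says "Sam always lies" - this is TRUE because Sam is a knave.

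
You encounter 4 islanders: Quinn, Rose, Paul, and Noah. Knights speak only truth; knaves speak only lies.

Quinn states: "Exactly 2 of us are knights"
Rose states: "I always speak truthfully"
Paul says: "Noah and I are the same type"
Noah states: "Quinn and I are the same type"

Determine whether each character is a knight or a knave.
Quinn is a knight.
Rose is a knave.
Paul is a knave.
Noah is a knight.

Verification:
- Quinn (knight) says "Exactly 2 of us are knights" - this is TRUE because there are 2 knights.
- Rose (knave) says "I always speak truthfully" - this is FALSE (a lie) because Rose is a knave.
- Paul (knave) says "Noah and I are the same type" - this is FALSE (a lie) because Paul is a knave and Noah is a knight.
- Noah (knight) says "Quinn and I are the same type" - this is TRUE because Noah is a knight and Quinn is a knight.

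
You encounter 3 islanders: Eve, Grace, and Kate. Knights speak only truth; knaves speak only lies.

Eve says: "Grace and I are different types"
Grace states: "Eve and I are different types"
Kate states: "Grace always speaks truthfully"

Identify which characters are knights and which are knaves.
Eve is a knave.
Grace is a knave.
Kate is a knave.

Verification:
- Eve (knave) says "Grace and I are different types" - this is FALSE (a lie) because Eve is a knave and Grace is a knave.
- Grace (knave) says "Eve and I are different types" - this is FALSE (a lie) because Grace is a knave and Eve is a knave.
- Kate (knave) says "Grace always speaks truthfully" - this is FALSE (a lie) because Grace is a knave.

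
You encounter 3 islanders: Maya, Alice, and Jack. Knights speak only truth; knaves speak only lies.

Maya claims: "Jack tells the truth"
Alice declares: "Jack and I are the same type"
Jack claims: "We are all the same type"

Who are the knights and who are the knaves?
Maya is a knight.
Alice is a knight.
Jack is a knight.

Verification:
- Maya (knight) says "Jack tells the truth" - this is TRUE because Jack is a knight.
- Alice (knight) says "Jack and I are the same type" - this is TRUE because Alice is a knight and Jack is a knight.
- Jack (knight) says "We are all the same type" - this is TRUE because Maya, Alice, and Jack are knights.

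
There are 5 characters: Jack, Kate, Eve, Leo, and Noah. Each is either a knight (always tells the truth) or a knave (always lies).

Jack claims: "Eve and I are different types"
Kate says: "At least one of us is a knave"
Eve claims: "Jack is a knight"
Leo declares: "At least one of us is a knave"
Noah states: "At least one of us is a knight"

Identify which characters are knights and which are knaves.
Jack is a knave.
Kate is a knight.
Eve is a knave.
Leo is a knight.
Noah is a knight.

Verification:
- Jack (knave) says "Eve and I are different types" - this is FALSE (a lie) because Jack is a knave and Eve is a knave.
- Kate (knight) says "At least one of us is a knave" - this is TRUE because Jack and Eve are knaves.
- Eve (knave) says "Jack is a knight" - this is FALSE (a lie) because Jack is a knave.
- Leo (knight) says "At least one of us is a knave" - this is TRUE because Jack and Eve are knaves.
- Noah (knight) says "At least one of us is a knight" - this is TRUE because Kate, Leo, and Noah are knights.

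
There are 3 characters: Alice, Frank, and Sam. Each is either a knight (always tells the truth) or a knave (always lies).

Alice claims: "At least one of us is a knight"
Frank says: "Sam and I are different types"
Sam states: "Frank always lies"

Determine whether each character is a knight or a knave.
Alice is a knight.
Frank is a knight.
Sam is a knave.

Verification:
- Alice (knight) says "At least one of us is a knight" - this is TRUE because Alice and Frank are knights.
- Frank (knight) says "Sam and I are different types" - this is TRUE because Frank is a knight and Sam is a knave.
- Sam (knave) says "Frank always lies" - this is FALSE (a lie) because Frank is a knight.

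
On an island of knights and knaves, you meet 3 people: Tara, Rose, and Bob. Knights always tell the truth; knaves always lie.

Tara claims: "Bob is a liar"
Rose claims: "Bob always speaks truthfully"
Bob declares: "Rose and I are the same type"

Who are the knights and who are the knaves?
Tara is a knave.
Rose is a knight.
Bob is a knight.

Verification:
- Tara (knave) says "Bob is a liar" - this is FALSE (a lie) because Bob is a knight.
- Rose (knight) says "Bob always speaks truthfully" - this is TRUE because Bob is a knight.
- Bob (knight) says "Rose and I are the same type" - this is TRUE because Bob is a knight and Rose is a knight.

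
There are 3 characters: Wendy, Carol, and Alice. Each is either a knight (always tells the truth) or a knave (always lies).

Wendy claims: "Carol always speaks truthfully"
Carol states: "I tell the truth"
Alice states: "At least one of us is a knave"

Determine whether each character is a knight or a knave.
Wendy is a knave.
Carol is a knave.
Alice is a knight.

Verification:
- Wendy (knave) says "Carol always speaks truthfully" - this is FALSE (a lie) because Carol is a knave.
- Carol (knave) says "I tell the truth" - this is FALSE (a lie) because Carol is a knave.
- Alice (knight) says "At least one of us is a knave" - this is TRUE because Wendy and Carol are knaves.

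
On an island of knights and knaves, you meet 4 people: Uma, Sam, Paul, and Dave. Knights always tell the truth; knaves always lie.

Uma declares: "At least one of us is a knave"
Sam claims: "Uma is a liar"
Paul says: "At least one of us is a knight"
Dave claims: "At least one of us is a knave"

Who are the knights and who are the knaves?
Uma is a knight.
Sam is a knave.
Paul is a knight.
Dave is a knight.

Verification:
- Uma (knight) says "At least one of us is a knave" - this is TRUE because Sam is a knave.
- Sam (knave) says "Uma is a liar" - this is FALSE (a lie) because Uma is a knight.
- Paul (knight) says "At least one of us is a knight" - this is TRUE because Uma, Paul, and Dave are knights.
- Dave (knight) says "At least one of us is a knave" - this is TRUE because Sam is a knave.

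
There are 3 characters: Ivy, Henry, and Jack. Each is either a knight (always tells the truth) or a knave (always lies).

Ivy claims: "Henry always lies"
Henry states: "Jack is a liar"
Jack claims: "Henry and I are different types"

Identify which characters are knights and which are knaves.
Ivy is a knight.
Henry is a knave.
Jack is a knight.

Verification:
- Ivy (knight) says "Henry always lies" - this is TRUE because Henry is a knave.
- Henry (knave) says "Jack is a liar" - this is FALSE (a lie) because Jack is a knight.
- Jack (knight) says "Henry and I are different types" - this is TRUE because Jack is a knight and Henry is a knave.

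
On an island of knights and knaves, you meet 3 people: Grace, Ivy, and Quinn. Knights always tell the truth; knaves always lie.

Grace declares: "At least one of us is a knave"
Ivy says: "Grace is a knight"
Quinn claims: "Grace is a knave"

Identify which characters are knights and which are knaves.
Grace is a knight.
Ivy is a knight.
Quinn is a knave.

Verification:
- Grace (knight) says "At least one of us is a knave" - this is TRUE because Quinn is a knave.
- Ivy (knight) says "Grace is a knight" - this is TRUE because Grace is a knight.
- Quinn (knave) says "Grace is a knave" - this is FALSE (a lie) because Grace is a knight.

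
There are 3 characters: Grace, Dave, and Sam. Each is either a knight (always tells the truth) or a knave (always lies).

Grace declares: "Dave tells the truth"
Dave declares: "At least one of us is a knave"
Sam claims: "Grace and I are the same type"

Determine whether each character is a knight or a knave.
Grace is a knight.
Dave is a knight.
Sam is a knave.

Verification:
- Grace (knight) says "Dave tells the truth" - this is TRUE because Dave is a knight.
- Dave (knight) says "At least one of us is a knave" - this is TRUE because Sam is a knave.
- Sam (knave) says "Grace and I are the same type" - this is FALSE (a lie) because Sam is a knave and Grace is a knight.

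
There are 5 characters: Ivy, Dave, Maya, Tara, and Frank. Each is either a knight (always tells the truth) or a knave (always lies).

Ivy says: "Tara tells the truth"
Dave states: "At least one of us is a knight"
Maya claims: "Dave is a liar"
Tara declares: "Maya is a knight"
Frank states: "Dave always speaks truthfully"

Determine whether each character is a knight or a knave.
Ivy is a knave.
Dave is a knight.
Maya is a knave.
Tara is a knave.
Frank is a knight.

Verification:
- Ivy (knave) says "Tara tells the truth" - this is FALSE (a lie) because Tara is a knave.
- Dave (knight) says "At least one of us is a knight" - this is TRUE because Dave and Frank are knights.
- Maya (knave) says "Dave is a liar" - this is FALSE (a lie) because Dave is a knight.
- Tara (knave) says "Maya is a knight" - this is FALSE (a lie) because Maya is a knave.
- Frank (knight) says "Dave always speaks truthfully" - this is TRUE because Dave is a knight.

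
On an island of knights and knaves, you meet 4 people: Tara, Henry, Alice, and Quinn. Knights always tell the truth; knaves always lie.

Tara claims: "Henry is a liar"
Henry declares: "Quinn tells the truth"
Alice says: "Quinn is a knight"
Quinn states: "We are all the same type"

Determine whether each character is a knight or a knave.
Tara is a knight.
Henry is a knave.
Alice is a knave.
Quinn is a knave.

Verification:
- Tara (knight) says "Henry is a liar" - this is TRUE because Henry is a knave.
- Henry (knave) says "Quinn tells the truth" - this is FALSE (a lie) because Quinn is a knave.
- Alice (knave) says "Quinn is a knight" - this is FALSE (a lie) because Quinn is a knave.
- Quinn (knave) says "We are all the same type" - this is FALSE (a lie) because Tara is a knight and Henry, Alice, and Quinn are knaves.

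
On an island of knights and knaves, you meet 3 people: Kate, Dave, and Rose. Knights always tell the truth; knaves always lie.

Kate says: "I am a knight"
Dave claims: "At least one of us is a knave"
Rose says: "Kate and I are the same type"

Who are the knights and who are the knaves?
Kate is a knight.
Dave is a knight.
Rose is a knave.

Verification:
- Kate (knight) says "I am a knight" - this is TRUE because Kate is a knight.
- Dave (knight) says "At least one of us is a knave" - this is TRUE because Rose is a knave.
- Rose (knave) says "Kate and I are the same type" - this is FALSE (a lie) because Rose is a knave and Kate is a knight.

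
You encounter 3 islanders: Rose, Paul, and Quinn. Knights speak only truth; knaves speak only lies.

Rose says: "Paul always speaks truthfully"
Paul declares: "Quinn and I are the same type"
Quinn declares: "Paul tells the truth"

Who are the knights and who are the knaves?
Rose is a knight.
Paul is a knight.
Quinn is a knight.

Verification:
- Rose (knight) says "Paul always speaks truthfully" - this is TRUE because Paul is a knight.
- Paul (knight) says "Quinn and I are the same type" - this is TRUE because Paul is a knight and Quinn is a knight.
- Quinn (knight) says "Paul tells the truth" - this is TRUE because Paul is a knight.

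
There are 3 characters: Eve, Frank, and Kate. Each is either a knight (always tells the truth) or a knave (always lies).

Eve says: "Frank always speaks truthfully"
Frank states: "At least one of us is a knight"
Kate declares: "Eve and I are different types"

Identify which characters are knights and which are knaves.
Eve is a knave.
Frank is a knave.
Kate is a knave.

Verification:
- Eve (knave) says "Frank always speaks truthfully" - this is FALSE (a lie) because Frank is a knave.
- Frank (knave) says "At least one of us is a knight" - this is FALSE (a lie) because no one is a knight.
- Kate (knave) says "Eve and I are different types" - this is FALSE (a lie) because Kate is a knave and Eve is a knave.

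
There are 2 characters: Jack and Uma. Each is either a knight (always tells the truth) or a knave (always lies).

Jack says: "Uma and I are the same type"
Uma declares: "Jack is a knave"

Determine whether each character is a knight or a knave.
Jack is a knave.
Uma is a knight.

Verification:
- Jack (knave) says "Uma and I are the same type" - this is FALSE (a lie) because Jack is a knave and Uma is a knight.
- Uma (knight) says "Jack is a knave" - this is TRUE because Jack is a knave.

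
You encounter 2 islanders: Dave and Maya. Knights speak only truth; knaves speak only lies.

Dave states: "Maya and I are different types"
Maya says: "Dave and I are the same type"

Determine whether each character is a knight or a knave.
Dave is a knight.
Maya is a knave.

Verification:
- Dave (knight) says "Maya and I are different types" - this is TRUE because Dave is a knight and Maya is a knave.
- Maya (knave) says "Dave and I are the same type" - this is FALSE (a lie) because Maya is a knave and Dave is a knight.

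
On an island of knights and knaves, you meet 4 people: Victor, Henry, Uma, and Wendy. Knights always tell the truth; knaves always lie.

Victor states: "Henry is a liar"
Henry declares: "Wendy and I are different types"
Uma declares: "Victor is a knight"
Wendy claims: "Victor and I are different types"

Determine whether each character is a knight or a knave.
Victor is a knave.
Henry is a knight.
Uma is a knave.
Wendy is a knave.

Verification:
- Victor (knave) says "Henry is a liar" - this is FALSE (a lie) because Henry is a knight.
- Henry (knight) says "Wendy and I are different types" - this is TRUE because Henry is a knight and Wendy is a knave.
- Uma (knave) says "Victor is a knight" - this is FALSE (a lie) because Victor is a knave.
- Wendy (knave) says "Victor and I are different types" - this is FALSE (a lie) because Wendy is a knave and Victor is a knave.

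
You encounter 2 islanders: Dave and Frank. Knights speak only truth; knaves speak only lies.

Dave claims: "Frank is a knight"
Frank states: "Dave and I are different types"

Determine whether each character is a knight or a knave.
Dave is a knave.
Frank is a knave.

Verification:
- Dave (knave) says "Frank is a knight" - this is FALSE (a lie) because Frank is a knave.
- Frank (knave) says "Dave and I are different types" - this is FALSE (a lie) because Frank is a knave and Dave is a knave.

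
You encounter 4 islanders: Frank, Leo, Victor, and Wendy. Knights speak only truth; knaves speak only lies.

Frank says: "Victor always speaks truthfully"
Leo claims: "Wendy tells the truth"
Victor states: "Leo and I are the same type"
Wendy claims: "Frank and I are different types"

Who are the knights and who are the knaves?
Frank is a knave.
Leo is a knight.
Victor is a knave.
Wendy is a knight.

Verification:
- Frank (knave) says "Victor always speaks truthfully" - this is FALSE (a lie) because Victor is a knave.
- Leo (knight) says "Wendy tells the truth" - this is TRUE because Wendy is a knight.
- Victor (knave) says "Leo and I are the same type" - this is FALSE (a lie) because Victor is a knave and Leo is a knight.
- Wendy (knight) says "Frank and I are different types" - this is TRUE because Wendy is a knight and Frank is a knave.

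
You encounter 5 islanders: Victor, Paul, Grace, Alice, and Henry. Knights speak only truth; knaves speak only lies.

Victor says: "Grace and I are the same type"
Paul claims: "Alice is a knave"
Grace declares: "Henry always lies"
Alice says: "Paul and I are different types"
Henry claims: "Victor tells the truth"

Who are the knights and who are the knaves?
Victor is a knave.
Paul is a knave.
Grace is a knight.
Alice is a knight.
Henry is a knave.

Verification:
- Victor (knave) says "Grace and I are the same type" - this is FALSE (a lie) because Victor is a knave and Grace is a knight.
- Paul (knave) says "Alice is a knave" - this is FALSE (a lie) because Alice is a knight.
- Grace (knight) says "Henry always lies" - this is TRUE because Henry is a knave.
- Alice (knight) says "Paul and I are different types" - this is TRUE because Alice is a knight and Paul is a knave.
- Henry (knave) says "Victor tells the truth" - this is FALSE (a lie) because Victor is a knave.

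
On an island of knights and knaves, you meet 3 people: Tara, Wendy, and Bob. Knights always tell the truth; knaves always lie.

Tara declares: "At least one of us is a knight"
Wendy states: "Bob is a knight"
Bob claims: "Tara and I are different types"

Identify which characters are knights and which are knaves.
Tara is a knave.
Wendy is a knave.
Bob is a knave.

Verification:
- Tara (knave) says "At least one of us is a knight" - this is FALSE (a lie) because no one is a knight.
- Wendy (knave) says "Bob is a knight" - this is FALSE (a lie) because Bob is a knave.
- Bob (knave) says "Tara and I are different types" - this is FALSE (a lie) because Bob is a knave and Tara is a knave.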